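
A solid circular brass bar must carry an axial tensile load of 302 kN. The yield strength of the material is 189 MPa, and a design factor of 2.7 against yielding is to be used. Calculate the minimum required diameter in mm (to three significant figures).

Allowable stress σ_allow = 189/2.7 = 70.00 MPa.
Required area A = F/σ_allow = 302000/70.00 = 4314 mm².
A = πd²/4 → d = √(4A/π) = 74.12 mm.

d = 74.1 mm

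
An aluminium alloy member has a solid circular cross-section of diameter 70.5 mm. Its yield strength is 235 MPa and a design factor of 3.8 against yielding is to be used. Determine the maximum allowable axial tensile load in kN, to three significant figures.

σ_allow = 235/3.8 = 61.84 MPa.
A = πd²/4 = π×70.5²/4 = 3904 mm².
F_allow = σ_allow × A = 61.84×3904 = 241400 N.

F_allow = 241 kN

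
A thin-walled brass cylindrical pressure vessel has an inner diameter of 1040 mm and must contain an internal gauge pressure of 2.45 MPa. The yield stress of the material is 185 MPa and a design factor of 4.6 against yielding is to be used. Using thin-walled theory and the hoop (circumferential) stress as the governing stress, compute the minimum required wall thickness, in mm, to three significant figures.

σ_allow = 185/4.6 = 40.22 MPa.
Hoop stress σ_h = pD/(2t), so t = pD/(2σ_allow) = 2.45×1040/(2×40.22) = 31.68 mm.

t = 31.7 mm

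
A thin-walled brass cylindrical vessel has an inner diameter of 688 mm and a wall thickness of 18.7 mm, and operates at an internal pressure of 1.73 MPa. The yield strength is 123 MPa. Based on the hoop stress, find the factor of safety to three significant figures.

σ_h = pD/(2t) = 1.73×688/(2×18.7) = 31.82 MPa.
n = 123/31.82 = 3.865.

n = 3.86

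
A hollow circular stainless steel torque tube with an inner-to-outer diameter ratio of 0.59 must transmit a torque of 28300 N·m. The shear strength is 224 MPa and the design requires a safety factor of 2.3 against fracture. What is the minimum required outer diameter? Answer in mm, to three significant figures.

d_o = 119 mm

τ_allow = 224/2.3 = 97.39 MPa.
For a hollow shaft τ = 16T/[πd_o³(1−k⁴)] with k = 0.59, so 1−k⁴ = 0.8788.
d_o³ = 16T/[π τ_allow (1−k⁴)] = 16×2.8300×10^7/(π×97.39×0.8788) = 1.684×10^6 mm³.
d_o = 119.0 mm.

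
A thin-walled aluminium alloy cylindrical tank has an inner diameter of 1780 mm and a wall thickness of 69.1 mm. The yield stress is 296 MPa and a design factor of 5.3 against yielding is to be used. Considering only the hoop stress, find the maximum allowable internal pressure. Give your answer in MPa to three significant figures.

p_allow = 4.34 MPa

σ_allow = 296/5.3 = 55.85 MPa.
σ_h = pD/(2t) → p_allow = 2σ_allow t/D = 2×55.85×69.1/1780 = 4.336 MPa.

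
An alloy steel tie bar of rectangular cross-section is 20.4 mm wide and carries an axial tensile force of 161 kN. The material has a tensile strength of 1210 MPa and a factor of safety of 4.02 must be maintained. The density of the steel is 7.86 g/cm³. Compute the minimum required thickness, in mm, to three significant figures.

t = 26.2 mm

σ_allow = 1210/4.02 = 301.0 MPa.
Required area A = F/σ_allow = 161000/301.0 = 534.9 mm².
t = A/w = 534.9/20.4 = 26.22 mm.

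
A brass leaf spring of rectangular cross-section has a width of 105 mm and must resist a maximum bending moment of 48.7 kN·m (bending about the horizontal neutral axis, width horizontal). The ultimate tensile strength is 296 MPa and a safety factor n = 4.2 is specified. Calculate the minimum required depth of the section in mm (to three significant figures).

σ_allow = 296/4.2 = 70.48 MPa.
For a rectangular section σ = 6M/(bh²), so h² = 6M/(b σ_allow) = 6×4.8700×10^7/(105×70.48) = 39490 mm².
h = 198.7 mm.

h = 199 mm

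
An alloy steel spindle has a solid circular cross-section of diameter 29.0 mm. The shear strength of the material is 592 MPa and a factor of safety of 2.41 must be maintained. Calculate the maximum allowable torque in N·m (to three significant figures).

τ_allow = 592/2.41 = 245.6 MPa.
For a solid shaft T_allow = τ_allow·πd³/16; πd³/16 = π×29.0³/16 = 4789 mm³.
T_allow = 245.6×4789 = 1.176×10^6 N·mm = 1176 N·m.

T_allow = 1180 N·m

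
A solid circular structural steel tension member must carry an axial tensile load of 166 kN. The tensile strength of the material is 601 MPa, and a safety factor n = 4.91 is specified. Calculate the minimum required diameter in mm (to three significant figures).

Allowable stress σ_allow = 601/4.91 = 122.4 MPa.
Required area A = F/σ_allow = 166000/122.4 = 1356 mm².
A = πd²/4 → d = √(4A/π) = 41.55 mm.

d = 41.6 mm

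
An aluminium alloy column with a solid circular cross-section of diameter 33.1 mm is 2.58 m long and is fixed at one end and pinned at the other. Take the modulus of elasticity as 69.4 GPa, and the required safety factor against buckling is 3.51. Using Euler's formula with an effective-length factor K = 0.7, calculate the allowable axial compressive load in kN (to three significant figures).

P_allow = 3.53 kN

I = πd⁴/64 = π×33.1⁴/64 = 58920 mm⁴.
Effective length L_e = KL = 0.7×2.58 m = 1806 mm.
Euler critical load P_cr = π²EI/L_e² = π²×69400×58920/1806² = 12370 N.
P_allow = P_cr/n = 12370/3.51 = 3525 N.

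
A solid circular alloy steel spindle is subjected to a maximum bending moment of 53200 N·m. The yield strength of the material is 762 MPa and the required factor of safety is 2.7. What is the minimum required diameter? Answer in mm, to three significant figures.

d = 124 mm

σ_allow = 762/2.7 = 282.2 MPa.
For a solid circular section σ = 32M/(πd³), so d³ = 32M/(π σ_allow) = 32×5.3200×10^7/(π×282.2) = 1.920×10^6 mm³.
d = 124.3 mm.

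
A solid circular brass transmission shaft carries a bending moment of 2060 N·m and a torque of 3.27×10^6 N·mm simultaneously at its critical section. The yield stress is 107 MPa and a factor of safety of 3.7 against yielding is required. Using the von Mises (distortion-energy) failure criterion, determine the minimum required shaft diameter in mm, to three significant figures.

d = 107 mm

σ_allow = σ_y/n = 107/3.7 = 28.92 MPa.
For a solid shaft σ_b = 32M/(πd³) and τ = 16T/(πd³), so the von Mises stress is σ' = (16/πd³)·√(4M²+3T²).
√(4M²+3T²) = √(4×(2.060×10^6)² + 3×(3.270×10^6)²) = 7.004×10^6 N·mm.
d³ = 16×7.004×10^6/(π×28.92) = 1.233×10^6 mm³.
d = 107.2 mm.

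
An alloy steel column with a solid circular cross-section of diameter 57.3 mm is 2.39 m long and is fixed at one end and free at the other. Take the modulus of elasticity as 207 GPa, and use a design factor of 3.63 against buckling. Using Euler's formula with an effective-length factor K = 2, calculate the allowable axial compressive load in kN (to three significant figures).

I = πd⁴/64 = π×57.3⁴/64 = 529200 mm⁴.
Effective length L_e = KL = 2×2.39 m = 4780 mm.
Euler critical load P_cr = π²EI/L_e² = π²×207000×529200/4780² = 47320 N.
P_allow = P_cr/n = 47320/3.63 = 13030 N.

P_allow = 13.0 kN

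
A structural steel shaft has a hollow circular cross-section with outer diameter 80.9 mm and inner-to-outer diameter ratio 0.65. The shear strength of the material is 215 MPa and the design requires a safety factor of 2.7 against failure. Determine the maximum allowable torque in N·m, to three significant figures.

τ_allow = 215/2.7 = 79.63 MPa.
For a hollow shaft T_allow = τ_allow·πd_o³(1−k⁴)/16 with 1−k⁴ = 0.8215, so πd_o³(1−k⁴)/16 = 85400 mm³.
T_allow = 79.63×85400 = 6.801×10^6 N·mm = 6801 N·m.

T_allow = 6800 N·m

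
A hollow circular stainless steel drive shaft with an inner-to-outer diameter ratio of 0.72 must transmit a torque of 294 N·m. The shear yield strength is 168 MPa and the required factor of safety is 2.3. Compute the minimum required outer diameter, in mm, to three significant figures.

τ_allow = 168/2.3 = 73.04 MPa.
For a hollow shaft τ = 16T/[πd_o³(1−k⁴)] with k = 0.72, so 1−k⁴ = 0.7313.
d_o³ = 16T/[π τ_allow (1−k⁴)] = 16×294000/(π×73.04×0.7313) = 28030 mm³.
d_o = 30.38 mm.

d_o = 30.4 mm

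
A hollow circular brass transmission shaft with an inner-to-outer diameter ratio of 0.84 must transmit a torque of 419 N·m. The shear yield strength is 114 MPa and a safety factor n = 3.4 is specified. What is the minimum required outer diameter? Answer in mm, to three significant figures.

d_o = 50.2 mm

τ_allow = 114/3.4 = 33.53 MPa.
For a hollow shaft τ = 16T/[πd_o³(1−k⁴)] with k = 0.84, so 1−k⁴ = 0.5021.
d_o³ = 16T/[π τ_allow (1−k⁴)] = 16×419000/(π×33.53×0.5021) = 126700 mm³.
d_o = 50.23 mm.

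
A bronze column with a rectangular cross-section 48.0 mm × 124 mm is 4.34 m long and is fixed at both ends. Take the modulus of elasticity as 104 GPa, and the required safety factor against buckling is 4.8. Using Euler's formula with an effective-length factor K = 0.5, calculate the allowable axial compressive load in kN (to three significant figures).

Buckling occurs about the weak axis: I_min = h·b³/12 = 124×48.0³/12 = 1.143×10^6 mm⁴ (b = 48.0 mm is the smaller dimension).
Effective length L_e = KL = 0.5×4.34 m = 2170 mm.
Euler critical load P_cr = π²EI/L_e² = π²×104000×1.143×10^6/2170² = 249100 N.
P_allow = P_cr/n = 249100/4.8 = 51900 N.

P_allow = 51.9 kN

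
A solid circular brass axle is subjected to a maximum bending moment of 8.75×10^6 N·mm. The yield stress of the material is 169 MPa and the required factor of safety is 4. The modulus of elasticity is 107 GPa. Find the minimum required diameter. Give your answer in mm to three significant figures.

d = 128 mm

σ_allow = 169/4 = 42.25 MPa.
For a solid circular section σ = 32M/(πd³), so d³ = 32M/(π σ_allow) = 32×8750000/(π×42.25) = 2.110×10^6 mm³.
d = 128.3 mm.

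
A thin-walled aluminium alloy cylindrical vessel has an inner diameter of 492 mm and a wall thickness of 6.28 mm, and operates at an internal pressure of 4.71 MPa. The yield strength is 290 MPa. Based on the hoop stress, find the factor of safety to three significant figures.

n = 1.57

σ_h = pD/(2t) = 4.71×492/(2×6.28) = 184.5 MPa.
n = 290/184.5 = 1.572.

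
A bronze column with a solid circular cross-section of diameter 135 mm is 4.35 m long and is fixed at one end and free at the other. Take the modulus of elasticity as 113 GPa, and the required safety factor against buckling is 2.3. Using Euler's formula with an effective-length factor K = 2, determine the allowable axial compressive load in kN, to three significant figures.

I = πd⁴/64 = π×135⁴/64 = 1.630×10^7 mm⁴.
Effective length L_e = KL = 2×4.35 m = 8700 mm.
Euler critical load P_cr = π²EI/L_e² = π²×113000×1.630×10^7/8700² = 240200 N.
P_allow = P_cr/n = 240200/2.3 = 104500 N.

P_allow = 104 kN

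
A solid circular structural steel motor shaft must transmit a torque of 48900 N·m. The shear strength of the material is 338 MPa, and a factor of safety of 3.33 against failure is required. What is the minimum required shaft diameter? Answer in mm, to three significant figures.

d = 135 mm

Allowable shear stress τ_allow = 338/3.33 = 101.5 MPa.
For a solid shaft τ = 16T/(πd³), so d³ = 16T/(π τ_allow) = 16×4.8900×10^7/(π×101.5) = 2.454×10^6 mm³.
d = (2.454×10^6)^(1/3) = 134.9 mm.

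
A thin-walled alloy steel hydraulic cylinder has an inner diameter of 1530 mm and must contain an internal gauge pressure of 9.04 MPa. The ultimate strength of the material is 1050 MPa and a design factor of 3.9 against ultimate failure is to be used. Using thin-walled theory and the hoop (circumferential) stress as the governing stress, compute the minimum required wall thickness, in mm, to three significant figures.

t = 25.7 mm

σ_allow = 1050/3.9 = 269.2 MPa.
Hoop stress σ_h = pD/(2t), so t = pD/(2σ_allow) = 9.04×1530/(2×269.2) = 25.69 mm.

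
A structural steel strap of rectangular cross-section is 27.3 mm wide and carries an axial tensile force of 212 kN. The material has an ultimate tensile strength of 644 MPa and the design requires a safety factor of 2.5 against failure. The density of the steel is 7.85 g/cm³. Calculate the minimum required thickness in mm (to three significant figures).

t = 30.1 mm

σ_allow = 644/2.5 = 257.6 MPa.
Required area A = F/σ_allow = 212000/257.6 = 823.0 mm².
t = A/w = 823.0/27.3 = 30.15 mm.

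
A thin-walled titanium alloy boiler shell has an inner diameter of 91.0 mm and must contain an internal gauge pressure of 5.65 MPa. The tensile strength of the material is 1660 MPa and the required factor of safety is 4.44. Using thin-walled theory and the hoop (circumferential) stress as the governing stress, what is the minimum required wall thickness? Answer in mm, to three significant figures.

σ_allow = 1660/4.44 = 373.9 MPa.
Hoop stress σ_h = pD/(2t), so t = pD/(2σ_allow) = 5.65×91.0/(2×373.9) = 0.6876 mm.

t = 0.688 mm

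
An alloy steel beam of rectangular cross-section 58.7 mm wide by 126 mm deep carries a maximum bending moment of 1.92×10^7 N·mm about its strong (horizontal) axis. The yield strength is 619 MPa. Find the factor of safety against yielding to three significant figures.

Section modulus S = bh²/6 = 58.7×126²/6 = 155300 mm³.
σ = M/S = 1.9200×10^7/155300 = 123.6 MPa.
n = 619/123.6 = 5.007.

n = 5.01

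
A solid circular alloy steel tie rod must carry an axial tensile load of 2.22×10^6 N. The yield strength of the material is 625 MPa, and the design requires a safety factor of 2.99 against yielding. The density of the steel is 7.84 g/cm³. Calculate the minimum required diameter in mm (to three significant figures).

Allowable stress σ_allow = 625/2.99 = 209.0 MPa.
Required area A = F/σ_allow = 2220000/209.0 = 10620 mm².
A = πd²/4 → d = √(4A/π) = 116.3 mm.

d = 116 mm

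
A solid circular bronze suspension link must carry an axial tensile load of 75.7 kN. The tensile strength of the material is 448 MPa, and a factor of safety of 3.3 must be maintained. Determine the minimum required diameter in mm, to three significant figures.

Allowable stress σ_allow = 448/3.3 = 135.8 MPa.
Required area A = F/σ_allow = 75700/135.8 = 557.6 mm².
A = πd²/4 → d = √(4A/π) = 26.65 mm.

d = 26.6 mm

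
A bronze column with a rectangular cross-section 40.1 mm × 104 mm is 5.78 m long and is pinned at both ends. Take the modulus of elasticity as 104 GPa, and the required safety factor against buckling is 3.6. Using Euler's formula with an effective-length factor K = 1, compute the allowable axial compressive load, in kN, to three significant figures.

Buckling occurs about the weak axis: I_min = h·b³/12 = 104×40.1³/12 = 558800 mm⁴ (b = 40.1 mm is the smaller dimension).
Effective length L_e = KL = 1×5.78 m = 5780 mm.
Euler critical load P_cr = π²EI/L_e² = π²×104000×558800/5780² = 17170 N.
P_allow = P_cr/n = 17170/3.6 = 4769 N.

P_allow = 4.77 kN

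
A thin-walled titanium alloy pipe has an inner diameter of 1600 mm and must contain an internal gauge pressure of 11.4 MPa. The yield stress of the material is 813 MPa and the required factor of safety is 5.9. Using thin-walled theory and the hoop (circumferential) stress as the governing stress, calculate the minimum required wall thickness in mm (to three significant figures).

t = 66.2 mm

σ_allow = 813/5.9 = 137.8 MPa.
Hoop stress σ_h = pD/(2t), so t = pD/(2σ_allow) = 11.4×1600/(2×137.8) = 66.18 mm.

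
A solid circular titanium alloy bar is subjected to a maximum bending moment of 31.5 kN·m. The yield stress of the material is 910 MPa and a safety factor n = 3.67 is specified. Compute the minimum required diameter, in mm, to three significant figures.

d = 109 mm

σ_allow = 910/3.67 = 248.0 MPa.
For a solid circular section σ = 32M/(πd³), so d³ = 32M/(π σ_allow) = 32×3.1500×10^7/(π×248.0) = 1.294×10^6 mm³.
d = 109.0 mm.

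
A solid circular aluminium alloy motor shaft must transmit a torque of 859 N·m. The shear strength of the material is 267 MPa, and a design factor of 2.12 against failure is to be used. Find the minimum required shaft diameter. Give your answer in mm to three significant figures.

d = 32.6 mm

Allowable shear stress τ_allow = 267/2.12 = 125.9 MPa.
For a solid shaft τ = 16T/(πd³), so d³ = 16T/(π τ_allow) = 16×859000/(π×125.9) = 34740 mm³.
d = (34740)^(1/3) = 32.63 mm.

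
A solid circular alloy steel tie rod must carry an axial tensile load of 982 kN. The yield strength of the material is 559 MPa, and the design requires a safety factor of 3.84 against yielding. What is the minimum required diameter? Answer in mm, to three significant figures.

d = 92.7 mm

Allowable stress σ_allow = 559/3.84 = 145.6 MPa.
Required area A = F/σ_allow = 982000/145.6 = 6746 mm².
A = πd²/4 → d = √(4A/π) = 92.68 mm.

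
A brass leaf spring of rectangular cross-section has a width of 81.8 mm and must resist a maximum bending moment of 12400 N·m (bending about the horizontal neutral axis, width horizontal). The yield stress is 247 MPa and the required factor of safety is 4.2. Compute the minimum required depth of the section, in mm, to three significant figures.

σ_allow = 247/4.2 = 58.81 MPa.
For a rectangular section σ = 6M/(bh²), so h² = 6M/(b σ_allow) = 6×1.2400×10^7/(81.8×58.81) = 15470 mm².
h = 124.4 mm.

h = 124 mm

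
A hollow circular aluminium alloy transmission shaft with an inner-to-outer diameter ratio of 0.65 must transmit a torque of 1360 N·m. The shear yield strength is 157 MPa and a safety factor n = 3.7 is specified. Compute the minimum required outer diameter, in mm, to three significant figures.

τ_allow = 157/3.7 = 42.43 MPa.
For a hollow shaft τ = 16T/[πd_o³(1−k⁴)] with k = 0.65, so 1−k⁴ = 0.8215.
d_o³ = 16T/[π τ_allow (1−k⁴)] = 16×1360000/(π×42.43×0.8215) = 198700 mm³.
d_o = 58.35 mm.

d_o = 58.4 mm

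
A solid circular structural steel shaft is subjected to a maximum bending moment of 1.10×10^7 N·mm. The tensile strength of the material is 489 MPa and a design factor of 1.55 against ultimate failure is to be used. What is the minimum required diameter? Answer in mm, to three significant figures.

σ_allow = 489/1.55 = 315.5 MPa.
For a solid circular section σ = 32M/(πd³), so d³ = 32M/(π σ_allow) = 32×1.1000×10^7/(π×315.5) = 355200 mm³.
d = 70.82 mm.

d = 70.8 mm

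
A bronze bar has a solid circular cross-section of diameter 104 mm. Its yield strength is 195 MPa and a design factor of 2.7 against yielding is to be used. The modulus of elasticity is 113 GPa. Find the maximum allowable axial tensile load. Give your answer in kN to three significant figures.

σ_allow = 195/2.7 = 72.22 MPa.
A = πd²/4 = π×104²/4 = 8495 mm².
F_allow = σ_allow × A = 72.22×8495 = 613500 N.

F_allow = 614 kN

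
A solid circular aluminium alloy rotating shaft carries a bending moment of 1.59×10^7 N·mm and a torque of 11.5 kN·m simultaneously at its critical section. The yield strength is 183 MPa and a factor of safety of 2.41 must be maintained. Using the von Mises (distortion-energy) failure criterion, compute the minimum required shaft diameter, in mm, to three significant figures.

d = 136 mm

σ_allow = σ_y/n = 183/2.41 = 75.93 MPa.
For a solid shaft σ_b = 32M/(πd³) and τ = 16T/(πd³), so the von Mises stress is σ' = (16/πd³)·√(4M²+3T²).
√(4M²+3T²) = √(4×(1.590×10^7)² + 3×(1.150×10^7)²) = 3.752×10^7 N·mm.
d³ = 16×3.752×10^7/(π×75.93) = 2.517×10^6 mm³.
d = 136.0 mm.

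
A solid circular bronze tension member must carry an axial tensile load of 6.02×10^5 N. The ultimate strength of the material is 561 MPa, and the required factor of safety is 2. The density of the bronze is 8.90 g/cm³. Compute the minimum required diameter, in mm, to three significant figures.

d = 52.3 mm

Allowable stress σ_allow = 561/2 = 280.5 MPa.
Required area A = F/σ_allow = 602000/280.5 = 2146 mm².
A = πd²/4 → d = √(4A/π) = 52.27 mm.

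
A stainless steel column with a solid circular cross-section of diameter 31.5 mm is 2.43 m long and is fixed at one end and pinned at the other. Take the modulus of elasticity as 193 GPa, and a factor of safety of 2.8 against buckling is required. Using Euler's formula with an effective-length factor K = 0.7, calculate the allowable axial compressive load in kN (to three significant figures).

I = πd⁴/64 = π×31.5⁴/64 = 48330 mm⁴.
Effective length L_e = KL = 0.7×2.43 m = 1701 mm.
Euler critical load P_cr = π²EI/L_e² = π²×193000×48330/1701² = 31820 N.
P_allow = P_cr/n = 31820/2.8 = 11360 N.

P_allow = 11.4 kN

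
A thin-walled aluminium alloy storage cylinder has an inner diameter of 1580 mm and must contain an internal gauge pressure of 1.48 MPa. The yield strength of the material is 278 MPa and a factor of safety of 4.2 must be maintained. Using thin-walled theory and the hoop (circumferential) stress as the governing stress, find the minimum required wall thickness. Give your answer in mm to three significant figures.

σ_allow = 278/4.2 = 66.19 MPa.
Hoop stress σ_h = pD/(2t), so t = pD/(2σ_allow) = 1.48×1580/(2×66.19) = 17.66 mm.

t = 17.7 mm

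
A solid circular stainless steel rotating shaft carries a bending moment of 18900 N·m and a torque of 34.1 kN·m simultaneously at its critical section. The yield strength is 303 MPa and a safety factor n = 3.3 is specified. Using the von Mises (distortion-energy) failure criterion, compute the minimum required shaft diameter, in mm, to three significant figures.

d = 157 mm

σ_allow = σ_y/n = 303/3.3 = 91.82 MPa.
For a solid shaft σ_b = 32M/(πd³) and τ = 16T/(πd³), so the von Mises stress is σ' = (16/πd³)·√(4M²+3T²).
√(4M²+3T²) = √(4×(1.890×10^7)² + 3×(3.410×10^7)²) = 7.012×10^7 N·mm.
d³ = 16×7.012×10^7/(π×91.82) = 3.890×10^6 mm³.
d = 157.3 mm.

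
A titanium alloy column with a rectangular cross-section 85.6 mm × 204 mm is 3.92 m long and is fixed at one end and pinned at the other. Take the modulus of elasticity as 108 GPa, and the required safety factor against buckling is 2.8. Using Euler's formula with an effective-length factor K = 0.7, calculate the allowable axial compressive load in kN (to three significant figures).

P_allow = 539 kN

Buckling occurs about the weak axis: I_min = h·b³/12 = 204×85.6³/12 = 1.066×10^7 mm⁴ (b = 85.6 mm is the smaller dimension).
Effective length L_e = KL = 0.7×3.92 m = 2744 mm.
Euler critical load P_cr = π²EI/L_e² = π²×108000×1.066×10^7/2744² = 1.509×10^6 N.
P_allow = P_cr/n = 1.509×10^6/2.8 = 539100 N.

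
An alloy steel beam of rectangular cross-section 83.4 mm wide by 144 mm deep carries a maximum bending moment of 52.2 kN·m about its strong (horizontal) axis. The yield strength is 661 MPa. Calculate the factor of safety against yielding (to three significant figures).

Section modulus S = bh²/6 = 83.4×144²/6 = 288200 mm³.
σ = M/S = 5.2200×10^7/288200 = 181.1 MPa.
n = 661/181.1 = 3.650.

n = 3.65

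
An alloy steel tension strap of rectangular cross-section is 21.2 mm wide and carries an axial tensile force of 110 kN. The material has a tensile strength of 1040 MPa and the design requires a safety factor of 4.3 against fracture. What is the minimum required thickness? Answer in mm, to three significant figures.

σ_allow = 1040/4.3 = 241.9 MPa.
Required area A = F/σ_allow = 110000/241.9 = 454.8 mm².
t = A/w = 454.8/21.2 = 21.45 mm.

t = 21.5 mm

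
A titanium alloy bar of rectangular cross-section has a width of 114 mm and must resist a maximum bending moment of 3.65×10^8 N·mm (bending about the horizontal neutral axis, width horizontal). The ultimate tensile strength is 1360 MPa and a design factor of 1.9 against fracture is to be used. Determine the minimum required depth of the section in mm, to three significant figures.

h = 164 mm

σ_allow = 1360/1.9 = 715.8 MPa.
For a rectangular section σ = 6M/(bh²), so h² = 6M/(b σ_allow) = 6×3.6500×10^8/(114×715.8) = 26840 mm².
h = 163.8 mm.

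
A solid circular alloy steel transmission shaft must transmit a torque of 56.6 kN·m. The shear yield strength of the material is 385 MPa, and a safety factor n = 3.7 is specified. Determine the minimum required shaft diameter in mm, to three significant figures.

Allowable shear stress τ_allow = 385/3.7 = 104.1 MPa.
For a solid shaft τ = 16T/(πd³), so d³ = 16T/(π τ_allow) = 16×5.6600×10^7/(π×104.1) = 2.770×10^6 mm³.
d = (2.770×10^6)^(1/3) = 140.4 mm.

d = 140 mm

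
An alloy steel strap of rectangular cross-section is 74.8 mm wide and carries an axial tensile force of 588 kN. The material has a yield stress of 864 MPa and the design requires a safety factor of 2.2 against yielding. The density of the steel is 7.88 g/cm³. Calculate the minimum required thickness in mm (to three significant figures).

σ_allow = 864/2.2 = 392.7 MPa.
Required area A = F/σ_allow = 588000/392.7 = 1497 mm².
t = A/w = 1497/74.8 = 20.02 mm.

t = 20.0 mm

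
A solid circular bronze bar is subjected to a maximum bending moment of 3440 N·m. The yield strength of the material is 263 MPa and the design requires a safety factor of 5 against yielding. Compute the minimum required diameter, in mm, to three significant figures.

d = 87.3 mm

σ_allow = 263/5 = 52.60 MPa.
For a solid circular section σ = 32M/(πd³), so d³ = 32M/(π σ_allow) = 32×3440000/(π×52.60) = 666200 mm³.
d = 87.34 mm.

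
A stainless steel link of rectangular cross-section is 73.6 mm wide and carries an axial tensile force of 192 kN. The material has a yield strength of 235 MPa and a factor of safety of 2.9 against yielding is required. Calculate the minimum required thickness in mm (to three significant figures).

t = 32.2 mm

σ_allow = 235/2.9 = 81.03 MPa.
Required area A = F/σ_allow = 192000/81.03 = 2369 mm².
t = A/w = 2369/73.6 = 32.19 mm.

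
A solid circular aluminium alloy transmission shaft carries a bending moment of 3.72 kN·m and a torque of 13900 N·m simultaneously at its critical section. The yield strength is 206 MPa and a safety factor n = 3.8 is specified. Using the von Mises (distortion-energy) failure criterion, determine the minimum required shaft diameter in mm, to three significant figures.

d = 133 mm

σ_allow = σ_y/n = 206/3.8 = 54.21 MPa.
For a solid shaft σ_b = 32M/(πd³) and τ = 16T/(πd³), so the von Mises stress is σ' = (16/πd³)·√(4M²+3T²).
√(4M²+3T²) = √(4×(3.720×10^6)² + 3×(1.390×10^7)²) = 2.520×10^7 N·mm.
d³ = 16×2.520×10^7/(π×54.21) = 2.367×10^6 mm³.
d = 133.3 mm.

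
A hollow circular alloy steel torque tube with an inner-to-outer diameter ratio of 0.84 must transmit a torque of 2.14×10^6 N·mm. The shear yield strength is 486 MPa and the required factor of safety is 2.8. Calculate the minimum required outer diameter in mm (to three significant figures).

τ_allow = 486/2.8 = 173.6 MPa.
For a hollow shaft τ = 16T/[πd_o³(1−k⁴)] with k = 0.84, so 1−k⁴ = 0.5021.
d_o³ = 16T/[π τ_allow (1−k⁴)] = 16×2140000/(π×173.6×0.5021) = 125100 mm³.
d_o = 50.01 mm.

d_o = 50.0 mm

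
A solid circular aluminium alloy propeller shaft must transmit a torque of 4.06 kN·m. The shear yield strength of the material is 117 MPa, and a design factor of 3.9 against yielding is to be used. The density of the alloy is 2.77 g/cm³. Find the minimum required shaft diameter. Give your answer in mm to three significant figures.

Allowable shear stress τ_allow = 117/3.9 = 30.00 MPa.
For a solid shaft τ = 16T/(πd³), so d³ = 16T/(π τ_allow) = 16×4060000/(π×30.00) = 689200 mm³.
d = (689200)^(1/3) = 88.33 mm.

d = 88.3 mm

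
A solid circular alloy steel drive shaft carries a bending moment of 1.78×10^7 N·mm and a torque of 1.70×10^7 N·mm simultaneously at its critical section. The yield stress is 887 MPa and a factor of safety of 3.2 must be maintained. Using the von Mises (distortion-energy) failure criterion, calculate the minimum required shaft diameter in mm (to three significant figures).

d = 94.7 mm

σ_allow = σ_y/n = 887/3.2 = 277.2 MPa.
For a solid shaft σ_b = 32M/(πd³) and τ = 16T/(πd³), so the von Mises stress is σ' = (16/πd³)·√(4M²+3T²).
√(4M²+3T²) = √(4×(1.780×10^7)² + 3×(1.700×10^7)²) = 4.620×10^7 N·mm.
d³ = 16×4.620×10^7/(π×277.2) = 848800 mm³.
d = 94.68 mm.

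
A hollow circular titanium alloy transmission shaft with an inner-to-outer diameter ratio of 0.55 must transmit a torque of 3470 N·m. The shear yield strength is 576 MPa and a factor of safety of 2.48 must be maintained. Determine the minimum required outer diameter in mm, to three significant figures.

d_o = 43.8 mm

τ_allow = 576/2.48 = 232.3 MPa.
For a hollow shaft τ = 16T/[πd_o³(1−k⁴)] with k = 0.55, so 1−k⁴ = 0.9085.
d_o³ = 16T/[π τ_allow (1−k⁴)] = 16×3470000/(π×232.3×0.9085) = 83750 mm³.
d_o = 43.75 mm.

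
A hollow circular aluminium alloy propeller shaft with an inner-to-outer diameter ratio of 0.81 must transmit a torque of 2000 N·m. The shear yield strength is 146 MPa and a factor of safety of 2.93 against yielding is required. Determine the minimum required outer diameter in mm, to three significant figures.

τ_allow = 146/2.93 = 49.83 MPa.
For a hollow shaft τ = 16T/[πd_o³(1−k⁴)] with k = 0.81, so 1−k⁴ = 0.5695.
d_o³ = 16T/[π τ_allow (1−k⁴)] = 16×2000000/(π×49.83×0.5695) = 358900 mm³.
d_o = 71.07 mm.

d_o = 71.1 mm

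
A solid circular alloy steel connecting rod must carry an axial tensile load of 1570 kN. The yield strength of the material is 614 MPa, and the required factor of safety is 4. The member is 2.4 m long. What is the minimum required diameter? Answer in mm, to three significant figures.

Allowable stress σ_allow = 614/4 = 153.5 MPa.
Required area A = F/σ_allow = 1570000/153.5 = 10230 mm².
A = πd²/4 → d = √(4A/π) = 114.1 mm.

d = 114 mm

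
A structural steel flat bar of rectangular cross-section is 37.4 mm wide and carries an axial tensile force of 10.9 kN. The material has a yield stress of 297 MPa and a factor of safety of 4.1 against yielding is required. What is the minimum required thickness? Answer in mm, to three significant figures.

t = 4.02 mm

σ_allow = 297/4.1 = 72.44 MPa.
Required area A = F/σ_allow = 10900/72.44 = 150.5 mm².
t = A/w = 150.5/37.4 = 4.023 mm.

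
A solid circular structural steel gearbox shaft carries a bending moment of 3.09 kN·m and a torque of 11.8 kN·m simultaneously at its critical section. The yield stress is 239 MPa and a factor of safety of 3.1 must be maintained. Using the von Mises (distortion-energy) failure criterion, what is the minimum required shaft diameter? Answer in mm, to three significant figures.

d = 112 mm

σ_allow = σ_y/n = 239/3.1 = 77.10 MPa.
For a solid shaft σ_b = 32M/(πd³) and τ = 16T/(πd³), so the von Mises stress is σ' = (16/πd³)·√(4M²+3T²).
√(4M²+3T²) = √(4×(3.090×10^6)² + 3×(1.180×10^7)²) = 2.135×10^7 N·mm.
d³ = 16×2.135×10^7/(π×77.10) = 1.411×10^6 mm³.
d = 112.1 mm.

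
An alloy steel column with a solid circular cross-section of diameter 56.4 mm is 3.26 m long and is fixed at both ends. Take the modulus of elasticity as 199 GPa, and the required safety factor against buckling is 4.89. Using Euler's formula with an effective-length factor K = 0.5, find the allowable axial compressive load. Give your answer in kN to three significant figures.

I = πd⁴/64 = π×56.4⁴/64 = 496700 mm⁴.
Effective length L_e = KL = 0.5×3.26 m = 1630 mm.
Euler critical load P_cr = π²EI/L_e² = π²×199000×496700/1630² = 367200 N.
P_allow = P_cr/n = 367200/4.89 = 75090 N.

P_allow = 75.1 kN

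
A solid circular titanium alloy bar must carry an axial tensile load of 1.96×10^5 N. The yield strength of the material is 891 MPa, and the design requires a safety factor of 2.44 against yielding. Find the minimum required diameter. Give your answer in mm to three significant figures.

Allowable stress σ_allow = 891/2.44 = 365.2 MPa.
Required area A = F/σ_allow = 196000/365.2 = 536.7 mm².
A = πd²/4 → d = √(4A/π) = 26.14 mm.

d = 26.1 mm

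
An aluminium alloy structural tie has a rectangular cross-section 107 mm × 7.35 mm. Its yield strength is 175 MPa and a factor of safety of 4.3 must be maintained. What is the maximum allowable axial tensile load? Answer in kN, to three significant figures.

σ_allow = 175/4.3 = 40.70 MPa.
A = 107×7.35 = 786.4 mm².
F_allow = σ_allow × A = 40.70×786.4 = 32010 N.

F_allow = 32.0 kN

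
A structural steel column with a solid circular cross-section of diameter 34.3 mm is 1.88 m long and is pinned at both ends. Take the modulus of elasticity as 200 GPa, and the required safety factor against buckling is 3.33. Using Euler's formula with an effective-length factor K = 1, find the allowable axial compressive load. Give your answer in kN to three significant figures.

I = πd⁴/64 = π×34.3⁴/64 = 67940 mm⁴.
Effective length L_e = KL = 1×1.88 m = 1880 mm.
Euler critical load P_cr = π²EI/L_e² = π²×200000×67940/1880² = 37950 N.
P_allow = P_cr/n = 37950/3.33 = 11400 N.

P_allow = 11.4 kN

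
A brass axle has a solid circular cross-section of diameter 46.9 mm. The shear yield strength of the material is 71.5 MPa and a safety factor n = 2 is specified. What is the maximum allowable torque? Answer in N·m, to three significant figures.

τ_allow = 71.5/2 = 35.75 MPa.
For a solid shaft T_allow = τ_allow·πd³/16; πd³/16 = π×46.9³/16 = 20260 mm³.
T_allow = 35.75×20260 = 724100 N·mm = 724.1 N·m.

T_allow = 724 N·m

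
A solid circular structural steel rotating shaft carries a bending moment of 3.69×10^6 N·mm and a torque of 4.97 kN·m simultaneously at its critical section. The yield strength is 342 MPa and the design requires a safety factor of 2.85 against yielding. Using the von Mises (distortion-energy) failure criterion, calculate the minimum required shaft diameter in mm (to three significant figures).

σ_allow = σ_y/n = 342/2.85 = 120.0 MPa.
For a solid shaft σ_b = 32M/(πd³) and τ = 16T/(πd³), so the von Mises stress is σ' = (16/πd³)·√(4M²+3T²).
√(4M²+3T²) = √(4×(3.690×10^6)² + 3×(4.970×10^6)²) = 1.134×10^7 N·mm.
d³ = 16×1.134×10^7/(π×120.0) = 481200 mm³.
d = 78.36 mm.

d = 78.4 mm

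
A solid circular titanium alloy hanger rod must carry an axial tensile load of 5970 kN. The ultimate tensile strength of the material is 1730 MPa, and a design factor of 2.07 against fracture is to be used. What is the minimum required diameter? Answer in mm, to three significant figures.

d = 95.4 mm

Allowable stress σ_allow = 1730/2.07 = 835.7 MPa.
Required area A = F/σ_allow = 5970000/835.7 = 7143 mm².
A = πd²/4 → d = √(4A/π) = 95.37 mm.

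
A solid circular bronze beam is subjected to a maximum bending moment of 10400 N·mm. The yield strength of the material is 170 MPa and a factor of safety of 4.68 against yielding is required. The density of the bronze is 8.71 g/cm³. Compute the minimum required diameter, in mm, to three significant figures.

σ_allow = 170/4.68 = 36.32 MPa.
For a solid circular section σ = 32M/(πd³), so d³ = 32M/(π σ_allow) = 32×10400/(π×36.32) = 2916 mm³.
d = 14.29 mm.

d = 14.3 mm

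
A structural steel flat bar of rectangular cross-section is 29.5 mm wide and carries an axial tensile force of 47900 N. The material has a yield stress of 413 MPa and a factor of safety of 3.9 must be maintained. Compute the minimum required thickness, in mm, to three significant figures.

t = 15.3 mm

σ_allow = 413/3.9 = 105.9 MPa.
Required area A = F/σ_allow = 47900/105.9 = 452.3 mm².
t = A/w = 452.3/29.5 = 15.33 mm.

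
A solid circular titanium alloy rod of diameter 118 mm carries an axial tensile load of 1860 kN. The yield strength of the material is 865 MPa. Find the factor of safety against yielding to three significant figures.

n = 5.09

A = πd²/4 = 10940 mm².
σ = F/A = 1860000/10940 = 170.1 MPa.
n = 865/170.1 = 5.086.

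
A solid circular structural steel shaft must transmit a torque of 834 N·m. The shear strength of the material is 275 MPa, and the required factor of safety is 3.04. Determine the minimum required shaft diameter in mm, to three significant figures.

Allowable shear stress τ_allow = 275/3.04 = 90.46 MPa.
For a solid shaft τ = 16T/(πd³), so d³ = 16T/(π τ_allow) = 16×834000/(π×90.46) = 46950 mm³.
d = (46950)^(1/3) = 36.08 mm.

d = 36.1 mm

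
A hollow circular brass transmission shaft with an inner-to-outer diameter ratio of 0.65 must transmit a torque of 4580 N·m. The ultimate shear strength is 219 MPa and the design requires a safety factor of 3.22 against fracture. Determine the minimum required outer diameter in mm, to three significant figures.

d_o = 74.7 mm

τ_allow = 219/3.22 = 68.01 MPa.
For a hollow shaft τ = 16T/[πd_o³(1−k⁴)] with k = 0.65, so 1−k⁴ = 0.8215.
d_o³ = 16T/[π τ_allow (1−k⁴)] = 16×4580000/(π×68.01×0.8215) = 417500 mm³.
d_o = 74.74 mm.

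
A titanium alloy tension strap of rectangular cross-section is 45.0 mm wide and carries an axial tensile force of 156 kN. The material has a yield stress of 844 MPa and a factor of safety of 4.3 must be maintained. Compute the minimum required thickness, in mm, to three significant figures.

t = 17.7 mm

σ_allow = 844/4.3 = 196.3 MPa.
Required area A = F/σ_allow = 156000/196.3 = 794.8 mm².
t = A/w = 794.8/45.0 = 17.66 mm.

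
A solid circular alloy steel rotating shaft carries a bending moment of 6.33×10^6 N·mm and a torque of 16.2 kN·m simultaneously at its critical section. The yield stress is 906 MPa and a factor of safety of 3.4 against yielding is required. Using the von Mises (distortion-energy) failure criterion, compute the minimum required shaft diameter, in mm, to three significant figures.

σ_allow = σ_y/n = 906/3.4 = 266.5 MPa.
For a solid shaft σ_b = 32M/(πd³) and τ = 16T/(πd³), so the von Mises stress is σ' = (16/πd³)·√(4M²+3T²).
√(4M²+3T²) = √(4×(6.330×10^6)² + 3×(1.620×10^7)²) = 3.078×10^7 N·mm.
d³ = 16×3.078×10^7/(π×266.5) = 588300 mm³.
d = 83.79 mm.

d = 83.8 mm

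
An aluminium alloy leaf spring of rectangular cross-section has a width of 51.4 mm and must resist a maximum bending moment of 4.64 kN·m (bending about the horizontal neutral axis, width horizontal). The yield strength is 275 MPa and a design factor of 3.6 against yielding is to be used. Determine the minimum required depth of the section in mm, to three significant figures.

σ_allow = 275/3.6 = 76.39 MPa.
For a rectangular section σ = 6M/(bh²), so h² = 6M/(b σ_allow) = 6×4640000/(51.4×76.39) = 7090 mm².
h = 84.21 mm.

h = 84.2 mm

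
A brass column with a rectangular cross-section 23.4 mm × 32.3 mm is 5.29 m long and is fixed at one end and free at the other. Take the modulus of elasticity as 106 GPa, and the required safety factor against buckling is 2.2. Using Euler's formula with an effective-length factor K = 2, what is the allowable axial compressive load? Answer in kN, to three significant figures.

P_allow = 0.147 kN

Buckling occurs about the weak axis: I_min = h·b³/12 = 32.3×23.4³/12 = 34490 mm⁴ (b = 23.4 mm is the smaller dimension).
Effective length L_e = KL = 2×5.29 m = 10580 mm.
Euler critical load P_cr = π²EI/L_e² = π²×106000×34490/10580² = 322.3 N.
P_allow = P_cr/n = 322.3/2.2 = 146.5 N.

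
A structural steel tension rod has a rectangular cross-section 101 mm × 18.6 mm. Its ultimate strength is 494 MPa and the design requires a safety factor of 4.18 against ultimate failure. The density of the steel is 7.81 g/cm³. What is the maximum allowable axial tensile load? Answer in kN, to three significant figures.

σ_allow = 494/4.18 = 118.2 MPa.
A = 101×18.6 = 1879 mm².
F_allow = σ_allow × A = 118.2×1879 = 222000 N.

F_allow = 222 kN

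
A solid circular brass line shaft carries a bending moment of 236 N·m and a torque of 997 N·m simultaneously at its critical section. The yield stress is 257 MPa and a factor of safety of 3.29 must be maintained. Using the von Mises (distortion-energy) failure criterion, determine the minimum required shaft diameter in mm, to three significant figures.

σ_allow = σ_y/n = 257/3.29 = 78.12 MPa.
For a solid shaft σ_b = 32M/(πd³) and τ = 16T/(πd³), so the von Mises stress is σ' = (16/πd³)·√(4M²+3T²).
√(4M²+3T²) = √(4×(236000)² + 3×(997000)²) = 1.790×10^6 N·mm.
d³ = 16×1.790×10^6/(π×78.12) = 116700 mm³.
d = 48.87 mm.

d = 48.9 mm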